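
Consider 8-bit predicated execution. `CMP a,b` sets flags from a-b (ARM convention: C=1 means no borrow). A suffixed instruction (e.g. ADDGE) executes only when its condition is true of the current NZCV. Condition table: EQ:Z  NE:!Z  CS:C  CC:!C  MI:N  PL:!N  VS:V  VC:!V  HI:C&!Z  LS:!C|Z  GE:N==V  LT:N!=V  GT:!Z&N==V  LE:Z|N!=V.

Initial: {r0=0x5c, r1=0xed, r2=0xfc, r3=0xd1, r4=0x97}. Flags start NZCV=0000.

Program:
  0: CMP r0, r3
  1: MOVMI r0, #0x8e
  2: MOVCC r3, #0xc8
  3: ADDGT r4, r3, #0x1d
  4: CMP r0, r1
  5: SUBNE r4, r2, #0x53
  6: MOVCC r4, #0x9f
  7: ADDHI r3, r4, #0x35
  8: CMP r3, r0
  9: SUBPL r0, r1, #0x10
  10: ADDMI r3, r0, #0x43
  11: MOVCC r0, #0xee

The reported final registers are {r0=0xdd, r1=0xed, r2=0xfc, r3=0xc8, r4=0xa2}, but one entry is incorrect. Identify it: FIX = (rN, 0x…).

FIX = (r4, 0x9f)

[0] flags=1001 → (cmp)
[1] flags=1001 MI?T → r0=0x8e
[2] flags=1001 CC?T → r3=0xc8
[3] flags=1001 GT?T → r4=0xe5
[4] flags=1000 → (cmp)
[5] flags=1000 NE?T → r4=0xa9
[6] flags=1000 CC?T → r4=0x9f
[7] flags=1000 HI?F → skip
[8] flags=0010 → (cmp)
[9] flags=0010 PL?T → r0=0xdd
[10] flags=0010 MI?F → skip
[11] flags=0010 CC?F → skip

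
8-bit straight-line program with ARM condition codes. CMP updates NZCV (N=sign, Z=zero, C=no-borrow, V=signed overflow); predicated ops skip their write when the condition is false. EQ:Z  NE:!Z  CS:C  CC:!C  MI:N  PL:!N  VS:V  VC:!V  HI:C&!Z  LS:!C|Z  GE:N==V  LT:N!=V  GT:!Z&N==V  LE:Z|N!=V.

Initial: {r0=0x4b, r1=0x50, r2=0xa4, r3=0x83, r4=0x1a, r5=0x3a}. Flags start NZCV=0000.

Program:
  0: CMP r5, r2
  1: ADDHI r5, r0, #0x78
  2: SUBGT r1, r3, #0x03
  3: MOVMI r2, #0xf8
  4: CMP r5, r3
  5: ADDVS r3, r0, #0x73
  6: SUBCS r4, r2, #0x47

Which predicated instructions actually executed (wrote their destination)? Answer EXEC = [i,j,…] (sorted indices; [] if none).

EXEC = [2,3,5]

[0] flags=1001 → (cmp)
[1] flags=1001 HI?F → skip
[2] flags=1001 GT?T → r1=0x80
[3] flags=1001 MI?T → r2=0xf8
[4] flags=1001 → (cmp)
[5] flags=1001 VS?T → r3=0xbe
[6] flags=1001 CS?F → skip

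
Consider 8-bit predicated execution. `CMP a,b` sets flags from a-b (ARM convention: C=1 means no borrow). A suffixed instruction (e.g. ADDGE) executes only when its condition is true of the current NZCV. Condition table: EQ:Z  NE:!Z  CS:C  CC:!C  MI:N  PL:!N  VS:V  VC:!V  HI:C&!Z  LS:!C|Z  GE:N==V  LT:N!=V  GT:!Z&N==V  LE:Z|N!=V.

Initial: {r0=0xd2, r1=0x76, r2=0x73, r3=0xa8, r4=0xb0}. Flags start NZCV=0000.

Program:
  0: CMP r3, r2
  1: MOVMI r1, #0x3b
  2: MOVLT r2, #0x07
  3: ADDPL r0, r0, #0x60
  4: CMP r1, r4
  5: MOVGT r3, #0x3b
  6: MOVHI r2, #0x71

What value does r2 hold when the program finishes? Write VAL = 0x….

VAL = 0x07

0: ✓ CMP  NZCV=0011
1: · MOVMI
2: ✓ MOVLT  r2←0x07
3: ✓ ADDPL  r0←0x32
4: ✓ CMP  NZCV=1001
5: ✓ MOVGT  r3←0x3b
6: · MOVHI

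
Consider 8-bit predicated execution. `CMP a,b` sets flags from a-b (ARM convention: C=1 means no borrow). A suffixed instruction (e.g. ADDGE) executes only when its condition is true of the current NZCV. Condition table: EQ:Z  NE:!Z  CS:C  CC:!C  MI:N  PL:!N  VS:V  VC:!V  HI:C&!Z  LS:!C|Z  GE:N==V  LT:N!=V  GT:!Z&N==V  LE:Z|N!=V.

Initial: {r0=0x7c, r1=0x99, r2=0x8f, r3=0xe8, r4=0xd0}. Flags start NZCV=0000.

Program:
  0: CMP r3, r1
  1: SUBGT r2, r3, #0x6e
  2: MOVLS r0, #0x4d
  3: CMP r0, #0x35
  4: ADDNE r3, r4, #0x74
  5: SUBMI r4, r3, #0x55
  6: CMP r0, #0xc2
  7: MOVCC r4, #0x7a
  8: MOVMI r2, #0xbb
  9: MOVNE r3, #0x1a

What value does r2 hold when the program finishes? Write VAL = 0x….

VAL = 0xbb

[0] flags=0010 → (cmp)
[1] flags=0010 GT?T → r2=0x7a
[2] flags=0010 LS?F → skip
[3] flags=0010 → (cmp)
[4] flags=0010 NE?T → r3=0x44
[5] flags=0010 MI?F → skip
[6] flags=1001 → (cmp)
[7] flags=1001 CC?T → r4=0x7a
[8] flags=1001 MI?T → r2=0xbb
[9] flags=1001 NE?T → r3=0x1a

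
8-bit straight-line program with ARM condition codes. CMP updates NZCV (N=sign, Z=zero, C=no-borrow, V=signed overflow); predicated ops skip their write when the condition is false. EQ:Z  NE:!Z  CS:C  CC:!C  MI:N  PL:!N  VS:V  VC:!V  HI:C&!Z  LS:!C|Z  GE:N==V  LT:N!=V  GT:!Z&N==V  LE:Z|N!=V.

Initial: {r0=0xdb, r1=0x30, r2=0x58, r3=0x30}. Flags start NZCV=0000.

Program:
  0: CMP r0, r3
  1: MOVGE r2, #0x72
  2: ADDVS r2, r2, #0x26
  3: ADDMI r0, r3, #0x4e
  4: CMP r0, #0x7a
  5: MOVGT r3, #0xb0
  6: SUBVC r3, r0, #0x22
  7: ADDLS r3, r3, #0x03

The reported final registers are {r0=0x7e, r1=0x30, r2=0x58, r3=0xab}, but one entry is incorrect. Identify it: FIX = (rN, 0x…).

0: ✓ CMP  NZCV=1010
1: · MOVGE
2: · ADDVS
3: ✓ ADDMI  r0←0x7e
4: ✓ CMP  NZCV=0010
5: ✓ MOVGT  r3←0xb0
6: ✓ SUBVC  r3←0x5c
7: · ADDLS

FIX = (r3, 0x5c)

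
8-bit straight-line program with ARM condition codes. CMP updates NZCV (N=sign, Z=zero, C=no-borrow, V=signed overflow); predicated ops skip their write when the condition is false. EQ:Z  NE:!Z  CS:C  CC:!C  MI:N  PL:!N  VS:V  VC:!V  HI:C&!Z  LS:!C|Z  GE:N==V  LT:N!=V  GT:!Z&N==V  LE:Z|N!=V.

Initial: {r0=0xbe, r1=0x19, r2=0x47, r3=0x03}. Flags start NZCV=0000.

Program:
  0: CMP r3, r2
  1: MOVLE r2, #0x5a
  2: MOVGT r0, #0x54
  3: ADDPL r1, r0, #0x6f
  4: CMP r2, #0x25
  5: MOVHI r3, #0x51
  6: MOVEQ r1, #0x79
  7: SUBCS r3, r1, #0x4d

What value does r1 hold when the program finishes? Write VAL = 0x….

0: ✓ CMP  NZCV=1000
1: ✓ MOVLE  r2←0x5a
2: · MOVGT
3: · ADDPL
4: ✓ CMP  NZCV=0010
5: ✓ MOVHI  r3←0x51
6: · MOVEQ
7: ✓ SUBCS  r3←0xcc

VAL = 0x19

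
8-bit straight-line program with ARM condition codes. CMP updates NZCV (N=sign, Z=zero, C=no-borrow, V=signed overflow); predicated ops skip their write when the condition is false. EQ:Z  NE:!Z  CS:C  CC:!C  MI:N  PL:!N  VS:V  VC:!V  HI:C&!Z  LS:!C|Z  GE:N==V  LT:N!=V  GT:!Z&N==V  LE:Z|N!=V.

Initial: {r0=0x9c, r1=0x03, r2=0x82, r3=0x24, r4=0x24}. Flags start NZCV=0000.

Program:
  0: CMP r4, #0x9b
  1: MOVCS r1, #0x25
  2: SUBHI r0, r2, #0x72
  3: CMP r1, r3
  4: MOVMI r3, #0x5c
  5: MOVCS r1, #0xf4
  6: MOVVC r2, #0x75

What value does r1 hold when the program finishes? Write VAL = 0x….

VAL = 0x03

[0] flags=1001 → (cmp)
[1] flags=1001 CS?F → skip
[2] flags=1001 HI?F → skip
[3] flags=1000 → (cmp)
[4] flags=1000 MI?T → r3=0x5c
[5] flags=1000 CS?F → skip
[6] flags=1000 VC?T → r2=0x75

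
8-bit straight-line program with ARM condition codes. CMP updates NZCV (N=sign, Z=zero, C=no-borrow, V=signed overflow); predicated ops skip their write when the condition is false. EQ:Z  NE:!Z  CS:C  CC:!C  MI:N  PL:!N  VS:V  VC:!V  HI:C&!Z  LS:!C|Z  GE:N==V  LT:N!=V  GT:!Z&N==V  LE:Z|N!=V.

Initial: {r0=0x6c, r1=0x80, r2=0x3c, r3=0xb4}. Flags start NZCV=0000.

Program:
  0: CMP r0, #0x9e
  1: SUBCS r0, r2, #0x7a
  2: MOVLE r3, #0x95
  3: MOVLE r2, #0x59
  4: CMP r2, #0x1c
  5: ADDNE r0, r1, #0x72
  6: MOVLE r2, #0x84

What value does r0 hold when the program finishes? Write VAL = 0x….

VAL = 0xf2

0: ✓ CMP  NZCV=1001
1: · SUBCS
2: · MOVLE
3: · MOVLE
4: ✓ CMP  NZCV=0010
5: ✓ ADDNE  r0←0xf2
6: · MOVLE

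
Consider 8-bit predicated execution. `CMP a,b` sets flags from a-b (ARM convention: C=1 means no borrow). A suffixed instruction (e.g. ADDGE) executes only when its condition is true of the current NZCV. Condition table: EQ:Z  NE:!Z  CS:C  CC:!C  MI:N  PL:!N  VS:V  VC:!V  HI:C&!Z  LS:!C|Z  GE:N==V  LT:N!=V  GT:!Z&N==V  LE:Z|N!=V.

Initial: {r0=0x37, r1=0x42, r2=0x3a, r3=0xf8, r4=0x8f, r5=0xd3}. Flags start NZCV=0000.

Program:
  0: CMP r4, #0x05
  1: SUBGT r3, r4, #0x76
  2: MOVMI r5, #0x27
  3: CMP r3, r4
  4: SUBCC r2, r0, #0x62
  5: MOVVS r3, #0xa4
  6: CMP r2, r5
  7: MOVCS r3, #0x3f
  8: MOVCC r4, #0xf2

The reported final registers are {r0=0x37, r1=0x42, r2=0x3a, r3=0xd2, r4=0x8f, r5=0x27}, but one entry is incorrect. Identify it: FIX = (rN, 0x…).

0: ✓ CMP  NZCV=1010
1: · SUBGT
2: ✓ MOVMI  r5←0x27
3: ✓ CMP  NZCV=0010
4: · SUBCC
5: · MOVVS
6: ✓ CMP  NZCV=0010
7: ✓ MOVCS  r3←0x3f
8: · MOVCC

FIX = (r3, 0x3f)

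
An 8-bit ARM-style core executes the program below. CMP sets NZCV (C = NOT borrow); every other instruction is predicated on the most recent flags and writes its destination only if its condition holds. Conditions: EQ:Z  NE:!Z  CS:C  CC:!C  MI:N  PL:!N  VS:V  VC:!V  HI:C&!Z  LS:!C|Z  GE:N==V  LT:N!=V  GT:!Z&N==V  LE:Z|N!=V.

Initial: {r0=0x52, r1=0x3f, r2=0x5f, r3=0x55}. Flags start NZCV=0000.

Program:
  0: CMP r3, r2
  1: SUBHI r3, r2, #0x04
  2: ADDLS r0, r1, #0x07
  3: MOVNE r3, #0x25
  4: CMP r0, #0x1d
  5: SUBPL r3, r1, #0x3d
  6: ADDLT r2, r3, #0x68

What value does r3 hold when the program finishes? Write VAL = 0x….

VAL = 0x02

[0] flags=1000 → (cmp)
[1] flags=1000 HI?F → skip
[2] flags=1000 LS?T → r0=0x46
[3] flags=1000 NE?T → r3=0x25
[4] flags=0010 → (cmp)
[5] flags=0010 PL?T → r3=0x02
[6] flags=0010 LT?F → skip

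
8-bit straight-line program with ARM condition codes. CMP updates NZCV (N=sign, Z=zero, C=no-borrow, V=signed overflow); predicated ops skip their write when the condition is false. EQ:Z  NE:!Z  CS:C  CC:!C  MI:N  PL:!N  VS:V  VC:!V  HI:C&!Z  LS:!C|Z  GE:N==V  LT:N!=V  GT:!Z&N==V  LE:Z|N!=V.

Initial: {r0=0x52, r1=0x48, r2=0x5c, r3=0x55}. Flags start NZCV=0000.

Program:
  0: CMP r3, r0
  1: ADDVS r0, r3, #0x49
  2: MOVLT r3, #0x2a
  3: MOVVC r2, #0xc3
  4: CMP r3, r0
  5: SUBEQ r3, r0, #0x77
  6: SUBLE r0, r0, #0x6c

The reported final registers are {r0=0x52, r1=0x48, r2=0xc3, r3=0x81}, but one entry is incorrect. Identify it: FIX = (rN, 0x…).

FIX = (r3, 0x55)

[0] flags=0010 → (cmp)
[1] flags=0010 VS?F → skip
[2] flags=0010 LT?F → skip
[3] flags=0010 VC?T → r2=0xc3
[4] flags=0010 → (cmp)
[5] flags=0010 EQ?F → skip
[6] flags=0010 LE?F → skip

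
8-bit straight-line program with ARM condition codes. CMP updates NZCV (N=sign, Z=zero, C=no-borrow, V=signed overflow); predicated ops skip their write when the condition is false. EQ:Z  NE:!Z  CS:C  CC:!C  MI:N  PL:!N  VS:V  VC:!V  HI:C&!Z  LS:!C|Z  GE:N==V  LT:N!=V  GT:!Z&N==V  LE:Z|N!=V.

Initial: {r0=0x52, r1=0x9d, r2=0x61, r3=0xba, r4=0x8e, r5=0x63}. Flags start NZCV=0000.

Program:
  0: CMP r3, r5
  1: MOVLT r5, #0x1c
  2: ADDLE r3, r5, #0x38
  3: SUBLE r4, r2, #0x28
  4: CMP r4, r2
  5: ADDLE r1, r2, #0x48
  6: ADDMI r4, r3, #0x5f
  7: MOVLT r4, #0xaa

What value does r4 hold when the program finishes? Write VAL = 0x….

0: ✓ CMP  NZCV=0011
1: ✓ MOVLT  r5←0x1c
2: ✓ ADDLE  r3←0x54
3: ✓ SUBLE  r4←0x39
4: ✓ CMP  NZCV=1000
5: ✓ ADDLE  r1←0xa9
6: ✓ ADDMI  r4←0xb3
7: ✓ MOVLT  r4←0xaa

VAL = 0xaa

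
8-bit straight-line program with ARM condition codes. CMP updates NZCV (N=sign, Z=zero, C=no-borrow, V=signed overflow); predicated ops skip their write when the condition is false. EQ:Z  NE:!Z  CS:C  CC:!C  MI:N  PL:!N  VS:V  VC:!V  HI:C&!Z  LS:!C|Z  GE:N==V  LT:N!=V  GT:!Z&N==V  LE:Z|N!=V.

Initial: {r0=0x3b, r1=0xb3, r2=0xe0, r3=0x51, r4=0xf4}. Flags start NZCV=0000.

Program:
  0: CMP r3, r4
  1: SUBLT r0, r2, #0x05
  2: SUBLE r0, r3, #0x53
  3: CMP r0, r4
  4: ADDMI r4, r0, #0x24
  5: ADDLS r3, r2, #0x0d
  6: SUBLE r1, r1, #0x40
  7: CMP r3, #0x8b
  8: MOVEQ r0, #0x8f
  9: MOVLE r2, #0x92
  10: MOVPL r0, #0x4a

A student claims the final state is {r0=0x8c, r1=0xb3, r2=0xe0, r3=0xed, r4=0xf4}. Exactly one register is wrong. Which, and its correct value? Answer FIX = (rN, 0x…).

[0] flags=0000 → (cmp)
[1] flags=0000 LT?F → skip
[2] flags=0000 LE?F → skip
[3] flags=0000 → (cmp)
[4] flags=0000 MI?F → skip
[5] flags=0000 LS?T → r3=0xed
[6] flags=0000 LE?F → skip
[7] flags=0010 → (cmp)
[8] flags=0010 EQ?F → skip
[9] flags=0010 LE?F → skip
[10] flags=0010 PL?T → r0=0x4a

FIX = (r0, 0x4a)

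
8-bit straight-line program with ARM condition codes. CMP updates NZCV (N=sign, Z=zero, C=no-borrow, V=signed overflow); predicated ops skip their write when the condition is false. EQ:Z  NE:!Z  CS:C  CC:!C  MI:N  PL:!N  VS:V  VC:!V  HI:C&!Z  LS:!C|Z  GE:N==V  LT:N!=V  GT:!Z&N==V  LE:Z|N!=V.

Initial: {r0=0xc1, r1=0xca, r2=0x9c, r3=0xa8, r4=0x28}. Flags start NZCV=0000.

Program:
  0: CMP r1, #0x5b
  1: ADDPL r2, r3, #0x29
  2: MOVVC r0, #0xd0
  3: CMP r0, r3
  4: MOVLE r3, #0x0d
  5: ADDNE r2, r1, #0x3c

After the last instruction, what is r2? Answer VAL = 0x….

VAL = 0x06

0: ✓ CMP  NZCV=0011
1: ✓ ADDPL  r2←0xd1
2: · MOVVC
3: ✓ CMP  NZCV=0010
4: · MOVLE
5: ✓ ADDNE  r2←0x06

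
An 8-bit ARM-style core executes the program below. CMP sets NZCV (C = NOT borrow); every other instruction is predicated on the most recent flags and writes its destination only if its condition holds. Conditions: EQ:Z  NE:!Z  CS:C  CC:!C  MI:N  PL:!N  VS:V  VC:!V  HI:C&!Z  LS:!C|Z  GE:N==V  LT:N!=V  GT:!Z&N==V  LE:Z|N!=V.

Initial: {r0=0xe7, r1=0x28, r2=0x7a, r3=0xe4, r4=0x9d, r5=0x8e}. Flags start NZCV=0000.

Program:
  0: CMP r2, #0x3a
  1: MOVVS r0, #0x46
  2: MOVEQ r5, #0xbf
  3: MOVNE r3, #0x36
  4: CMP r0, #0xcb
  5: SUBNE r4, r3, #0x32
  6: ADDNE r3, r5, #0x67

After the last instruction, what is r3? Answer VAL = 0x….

[0] flags=0010 → (cmp)
[1] flags=0010 VS?F → skip
[2] flags=0010 EQ?F → skip
[3] flags=0010 NE?T → r3=0x36
[4] flags=0010 → (cmp)
[5] flags=0010 NE?T → r4=0x04
[6] flags=0010 NE?T → r3=0xf5

VAL = 0xf5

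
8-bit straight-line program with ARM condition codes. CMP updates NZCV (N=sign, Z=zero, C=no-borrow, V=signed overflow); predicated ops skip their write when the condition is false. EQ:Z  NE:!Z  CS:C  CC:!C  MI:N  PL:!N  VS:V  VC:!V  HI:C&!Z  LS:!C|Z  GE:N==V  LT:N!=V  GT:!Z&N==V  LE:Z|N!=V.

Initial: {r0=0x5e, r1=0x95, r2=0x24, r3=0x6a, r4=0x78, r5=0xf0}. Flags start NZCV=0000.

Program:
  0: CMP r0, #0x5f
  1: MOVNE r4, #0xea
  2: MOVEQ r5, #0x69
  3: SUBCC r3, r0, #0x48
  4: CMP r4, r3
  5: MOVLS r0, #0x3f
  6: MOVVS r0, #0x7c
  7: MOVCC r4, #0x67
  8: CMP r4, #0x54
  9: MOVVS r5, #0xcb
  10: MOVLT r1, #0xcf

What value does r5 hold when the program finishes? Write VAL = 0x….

VAL = 0xf0

0: ✓ CMP  NZCV=1000
1: ✓ MOVNE  r4←0xea
2: · MOVEQ
3: ✓ SUBCC  r3←0x16
4: ✓ CMP  NZCV=1010
5: · MOVLS
6: · MOVVS
7: · MOVCC
8: ✓ CMP  NZCV=1010
9: · MOVVS
10: ✓ MOVLT  r1←0xcf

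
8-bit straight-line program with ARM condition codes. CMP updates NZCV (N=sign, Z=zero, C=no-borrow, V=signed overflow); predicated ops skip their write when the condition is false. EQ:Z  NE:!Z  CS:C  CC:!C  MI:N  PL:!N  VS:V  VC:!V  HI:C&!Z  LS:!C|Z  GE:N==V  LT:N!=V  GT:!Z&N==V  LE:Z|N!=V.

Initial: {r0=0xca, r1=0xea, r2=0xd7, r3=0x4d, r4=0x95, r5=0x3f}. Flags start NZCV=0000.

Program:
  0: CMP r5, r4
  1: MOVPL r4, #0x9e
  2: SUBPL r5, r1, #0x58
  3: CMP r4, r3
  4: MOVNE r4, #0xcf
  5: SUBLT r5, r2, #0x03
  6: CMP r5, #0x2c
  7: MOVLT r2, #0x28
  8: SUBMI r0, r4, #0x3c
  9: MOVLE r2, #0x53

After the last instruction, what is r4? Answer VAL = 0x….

[0] flags=1001 → (cmp)
[1] flags=1001 PL?F → skip
[2] flags=1001 PL?F → skip
[3] flags=0011 → (cmp)
[4] flags=0011 NE?T → r4=0xcf
[5] flags=0011 LT?T → r5=0xd4
[6] flags=1010 → (cmp)
[7] flags=1010 LT?T → r2=0x28
[8] flags=1010 MI?T → r0=0x93
[9] flags=1010 LE?T → r2=0x53

VAL = 0xcf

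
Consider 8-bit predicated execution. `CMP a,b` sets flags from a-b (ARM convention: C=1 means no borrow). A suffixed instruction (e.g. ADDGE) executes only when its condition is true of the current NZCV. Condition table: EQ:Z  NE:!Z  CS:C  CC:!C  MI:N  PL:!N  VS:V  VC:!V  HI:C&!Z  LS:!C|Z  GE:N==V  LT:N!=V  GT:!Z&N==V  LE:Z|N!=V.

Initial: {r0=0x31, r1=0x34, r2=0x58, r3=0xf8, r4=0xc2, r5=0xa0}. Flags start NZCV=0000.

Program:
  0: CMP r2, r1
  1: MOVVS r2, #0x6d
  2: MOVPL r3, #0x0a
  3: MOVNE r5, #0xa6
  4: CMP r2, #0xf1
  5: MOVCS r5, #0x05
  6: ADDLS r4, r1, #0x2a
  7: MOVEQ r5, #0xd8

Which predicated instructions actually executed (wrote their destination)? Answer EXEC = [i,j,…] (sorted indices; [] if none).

[0] flags=0010 → (cmp)
[1] flags=0010 VS?F → skip
[2] flags=0010 PL?T → r3=0x0a
[3] flags=0010 NE?T → r5=0xa6
[4] flags=0000 → (cmp)
[5] flags=0000 CS?F → skip
[6] flags=0000 LS?T → r4=0x5e
[7] flags=0000 EQ?F → skip

EXEC = [2,3,6]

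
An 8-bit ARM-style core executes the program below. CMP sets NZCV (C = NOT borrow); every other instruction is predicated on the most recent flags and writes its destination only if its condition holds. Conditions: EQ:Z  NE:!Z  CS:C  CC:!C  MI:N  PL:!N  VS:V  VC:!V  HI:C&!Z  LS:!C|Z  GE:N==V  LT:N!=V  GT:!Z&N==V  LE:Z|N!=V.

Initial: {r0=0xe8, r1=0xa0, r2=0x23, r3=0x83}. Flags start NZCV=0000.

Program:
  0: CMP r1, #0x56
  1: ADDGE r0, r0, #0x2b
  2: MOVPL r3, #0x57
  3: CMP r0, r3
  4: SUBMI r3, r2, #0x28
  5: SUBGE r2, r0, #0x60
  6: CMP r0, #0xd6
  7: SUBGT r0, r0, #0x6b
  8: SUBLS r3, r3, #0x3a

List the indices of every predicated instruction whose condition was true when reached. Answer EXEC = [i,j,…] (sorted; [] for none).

EXEC = [2,4,7]

[0] flags=0011 → (cmp)
[1] flags=0011 GE?F → skip
[2] flags=0011 PL?T → r3=0x57
[3] flags=1010 → (cmp)
[4] flags=1010 MI?T → r3=0xfb
[5] flags=1010 GE?F → skip
[6] flags=0010 → (cmp)
[7] flags=0010 GT?T → r0=0x7d
[8] flags=0010 LS?F → skip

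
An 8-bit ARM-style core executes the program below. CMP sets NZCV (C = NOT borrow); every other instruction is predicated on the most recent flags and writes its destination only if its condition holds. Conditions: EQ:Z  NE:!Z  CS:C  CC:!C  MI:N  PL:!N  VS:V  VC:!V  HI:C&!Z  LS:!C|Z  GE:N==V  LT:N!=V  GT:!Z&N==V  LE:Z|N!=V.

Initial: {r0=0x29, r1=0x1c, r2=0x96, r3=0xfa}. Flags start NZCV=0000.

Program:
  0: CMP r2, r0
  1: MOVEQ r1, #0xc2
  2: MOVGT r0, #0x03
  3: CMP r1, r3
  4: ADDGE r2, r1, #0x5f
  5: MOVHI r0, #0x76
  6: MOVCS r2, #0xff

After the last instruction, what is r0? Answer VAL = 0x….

VAL = 0x29

[0] flags=0011 → (cmp)
[1] flags=0011 EQ?F → skip
[2] flags=0011 GT?F → skip
[3] flags=0000 → (cmp)
[4] flags=0000 GE?T → r2=0x7b
[5] flags=0000 HI?F → skip
[6] flags=0000 CS?F → skip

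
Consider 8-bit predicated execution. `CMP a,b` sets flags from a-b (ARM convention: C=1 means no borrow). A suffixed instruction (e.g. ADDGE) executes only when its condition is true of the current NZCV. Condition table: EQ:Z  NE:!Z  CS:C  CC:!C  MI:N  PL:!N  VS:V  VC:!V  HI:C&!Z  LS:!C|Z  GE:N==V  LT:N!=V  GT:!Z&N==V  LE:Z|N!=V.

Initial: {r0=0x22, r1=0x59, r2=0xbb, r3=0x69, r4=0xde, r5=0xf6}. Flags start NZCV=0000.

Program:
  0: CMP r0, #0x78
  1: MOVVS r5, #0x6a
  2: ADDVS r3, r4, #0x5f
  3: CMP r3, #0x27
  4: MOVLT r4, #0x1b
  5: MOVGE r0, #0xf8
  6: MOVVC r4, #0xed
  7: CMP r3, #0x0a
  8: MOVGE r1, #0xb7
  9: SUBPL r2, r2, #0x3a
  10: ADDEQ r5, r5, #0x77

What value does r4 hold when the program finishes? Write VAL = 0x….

[0] flags=1000 → (cmp)
[1] flags=1000 VS?F → skip
[2] flags=1000 VS?F → skip
[3] flags=0010 → (cmp)
[4] flags=0010 LT?F → skip
[5] flags=0010 GE?T → r0=0xf8
[6] flags=0010 VC?T → r4=0xed
[7] flags=0010 → (cmp)
[8] flags=0010 GE?T → r1=0xb7
[9] flags=0010 PL?T → r2=0x81
[10] flags=0010 EQ?F → skip

VAL = 0xed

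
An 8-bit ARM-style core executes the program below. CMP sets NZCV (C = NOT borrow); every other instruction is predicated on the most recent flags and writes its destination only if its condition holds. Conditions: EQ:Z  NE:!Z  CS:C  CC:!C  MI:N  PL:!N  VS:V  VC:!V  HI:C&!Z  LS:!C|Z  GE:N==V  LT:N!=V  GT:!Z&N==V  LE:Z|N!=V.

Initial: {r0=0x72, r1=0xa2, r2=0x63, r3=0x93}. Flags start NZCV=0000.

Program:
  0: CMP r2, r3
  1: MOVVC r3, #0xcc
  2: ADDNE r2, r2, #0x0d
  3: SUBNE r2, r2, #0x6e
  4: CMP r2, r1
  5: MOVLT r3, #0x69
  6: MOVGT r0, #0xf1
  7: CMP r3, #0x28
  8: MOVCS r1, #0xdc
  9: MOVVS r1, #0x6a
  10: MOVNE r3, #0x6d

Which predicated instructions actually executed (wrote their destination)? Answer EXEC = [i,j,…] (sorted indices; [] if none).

EXEC = [2,3,6,8,9,10]

0: ✓ CMP  NZCV=1001
1: · MOVVC
2: ✓ ADDNE  r2←0x70
3: ✓ SUBNE  r2←0x02
4: ✓ CMP  NZCV=0000
5: · MOVLT
6: ✓ MOVGT  r0←0xf1
7: ✓ CMP  NZCV=0011
8: ✓ MOVCS  r1←0xdc
9: ✓ MOVVS  r1←0x6a
10: ✓ MOVNE  r3←0x6d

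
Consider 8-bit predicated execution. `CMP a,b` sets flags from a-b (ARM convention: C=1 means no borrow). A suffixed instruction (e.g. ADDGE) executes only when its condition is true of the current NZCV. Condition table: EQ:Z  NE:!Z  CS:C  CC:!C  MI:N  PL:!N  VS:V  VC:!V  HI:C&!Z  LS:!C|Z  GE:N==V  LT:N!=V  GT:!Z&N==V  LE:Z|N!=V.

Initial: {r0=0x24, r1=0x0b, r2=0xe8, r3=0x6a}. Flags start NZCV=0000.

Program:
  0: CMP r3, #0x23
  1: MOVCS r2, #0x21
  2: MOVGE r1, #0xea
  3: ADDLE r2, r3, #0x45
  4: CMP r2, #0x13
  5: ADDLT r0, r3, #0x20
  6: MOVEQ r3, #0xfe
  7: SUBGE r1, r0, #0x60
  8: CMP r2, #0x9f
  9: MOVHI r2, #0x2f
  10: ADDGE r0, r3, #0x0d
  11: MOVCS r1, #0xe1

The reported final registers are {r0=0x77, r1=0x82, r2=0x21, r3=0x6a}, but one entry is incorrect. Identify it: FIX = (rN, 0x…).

[0] flags=0010 → (cmp)
[1] flags=0010 CS?T → r2=0x21
[2] flags=0010 GE?T → r1=0xea
[3] flags=0010 LE?F → skip
[4] flags=0010 → (cmp)
[5] flags=0010 LT?F → skip
[6] flags=0010 EQ?F → skip
[7] flags=0010 GE?T → r1=0xc4
[8] flags=1001 → (cmp)
[9] flags=1001 HI?F → skip
[10] flags=1001 GE?T → r0=0x77
[11] flags=1001 CS?F → skip

FIX = (r1, 0xc4)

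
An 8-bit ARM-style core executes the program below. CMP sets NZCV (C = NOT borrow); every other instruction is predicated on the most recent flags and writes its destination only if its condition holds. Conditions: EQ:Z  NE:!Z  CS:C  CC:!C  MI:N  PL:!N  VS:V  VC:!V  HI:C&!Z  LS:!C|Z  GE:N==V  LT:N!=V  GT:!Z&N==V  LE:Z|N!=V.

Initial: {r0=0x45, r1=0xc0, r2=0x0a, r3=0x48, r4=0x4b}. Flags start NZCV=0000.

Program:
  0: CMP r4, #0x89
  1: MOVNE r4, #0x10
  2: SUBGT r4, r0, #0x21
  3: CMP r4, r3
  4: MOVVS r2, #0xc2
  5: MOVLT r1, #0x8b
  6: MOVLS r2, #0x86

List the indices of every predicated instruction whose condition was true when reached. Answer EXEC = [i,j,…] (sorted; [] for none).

0: ✓ CMP  NZCV=1001
1: ✓ MOVNE  r4←0x10
2: ✓ SUBGT  r4←0x24
3: ✓ CMP  NZCV=1000
4: · MOVVS
5: ✓ MOVLT  r1←0x8b
6: ✓ MOVLS  r2←0x86

EXEC = [1,2,5,6]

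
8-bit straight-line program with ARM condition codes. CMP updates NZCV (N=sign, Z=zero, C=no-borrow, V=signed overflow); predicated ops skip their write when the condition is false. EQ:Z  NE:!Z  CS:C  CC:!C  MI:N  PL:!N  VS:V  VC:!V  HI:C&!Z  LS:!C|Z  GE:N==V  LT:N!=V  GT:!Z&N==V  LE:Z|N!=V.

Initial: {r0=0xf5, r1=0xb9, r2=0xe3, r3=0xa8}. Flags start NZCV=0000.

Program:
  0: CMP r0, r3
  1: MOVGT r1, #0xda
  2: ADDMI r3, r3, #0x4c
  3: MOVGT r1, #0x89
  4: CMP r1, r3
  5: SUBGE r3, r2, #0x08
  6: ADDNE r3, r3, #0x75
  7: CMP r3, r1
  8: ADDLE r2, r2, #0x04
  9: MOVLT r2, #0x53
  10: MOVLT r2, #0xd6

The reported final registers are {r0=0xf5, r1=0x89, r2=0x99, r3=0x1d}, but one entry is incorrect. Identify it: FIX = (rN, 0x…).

[0] flags=0010 → (cmp)
[1] flags=0010 GT?T → r1=0xda
[2] flags=0010 MI?F → skip
[3] flags=0010 GT?T → r1=0x89
[4] flags=1000 → (cmp)
[5] flags=1000 GE?F → skip
[6] flags=1000 NE?T → r3=0x1d
[7] flags=1001 → (cmp)
[8] flags=1001 LE?F → skip
[9] flags=1001 LT?F → skip
[10] flags=1001 LT?F → skip

FIX = (r2, 0xe3)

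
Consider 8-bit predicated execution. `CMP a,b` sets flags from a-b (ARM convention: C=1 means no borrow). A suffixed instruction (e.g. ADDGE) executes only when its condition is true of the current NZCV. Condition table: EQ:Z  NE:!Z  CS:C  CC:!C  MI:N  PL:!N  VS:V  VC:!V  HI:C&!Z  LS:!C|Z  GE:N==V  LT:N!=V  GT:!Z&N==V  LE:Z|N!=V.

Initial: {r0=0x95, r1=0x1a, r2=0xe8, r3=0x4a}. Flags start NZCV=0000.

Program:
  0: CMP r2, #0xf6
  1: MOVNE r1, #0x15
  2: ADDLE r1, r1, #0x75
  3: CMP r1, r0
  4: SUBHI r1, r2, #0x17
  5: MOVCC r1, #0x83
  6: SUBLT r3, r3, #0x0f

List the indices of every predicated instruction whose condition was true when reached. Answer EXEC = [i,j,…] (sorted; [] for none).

0: ✓ CMP  NZCV=1000
1: ✓ MOVNE  r1←0x15
2: ✓ ADDLE  r1←0x8a
3: ✓ CMP  NZCV=1000
4: · SUBHI
5: ✓ MOVCC  r1←0x83
6: ✓ SUBLT  r3←0x3b

EXEC = [1,2,5,6]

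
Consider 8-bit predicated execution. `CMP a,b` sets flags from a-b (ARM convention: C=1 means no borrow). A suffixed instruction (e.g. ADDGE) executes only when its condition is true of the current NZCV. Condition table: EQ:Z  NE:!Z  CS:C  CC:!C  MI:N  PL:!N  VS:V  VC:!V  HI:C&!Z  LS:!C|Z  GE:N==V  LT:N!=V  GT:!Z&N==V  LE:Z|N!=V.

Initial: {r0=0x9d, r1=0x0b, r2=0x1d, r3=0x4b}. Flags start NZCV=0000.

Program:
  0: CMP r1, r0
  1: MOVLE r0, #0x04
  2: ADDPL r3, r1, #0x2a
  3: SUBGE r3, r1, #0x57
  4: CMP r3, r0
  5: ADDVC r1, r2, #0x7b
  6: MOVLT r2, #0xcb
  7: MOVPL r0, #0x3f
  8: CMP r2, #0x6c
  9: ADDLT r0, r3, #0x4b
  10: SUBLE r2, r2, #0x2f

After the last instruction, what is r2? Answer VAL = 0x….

VAL = 0xee

0: ✓ CMP  NZCV=0000
1: · MOVLE
2: ✓ ADDPL  r3←0x35
3: ✓ SUBGE  r3←0xb4
4: ✓ CMP  NZCV=0010
5: ✓ ADDVC  r1←0x98
6: · MOVLT
7: ✓ MOVPL  r0←0x3f
8: ✓ CMP  NZCV=1000
9: ✓ ADDLT  r0←0xff
10: ✓ SUBLE  r2←0xee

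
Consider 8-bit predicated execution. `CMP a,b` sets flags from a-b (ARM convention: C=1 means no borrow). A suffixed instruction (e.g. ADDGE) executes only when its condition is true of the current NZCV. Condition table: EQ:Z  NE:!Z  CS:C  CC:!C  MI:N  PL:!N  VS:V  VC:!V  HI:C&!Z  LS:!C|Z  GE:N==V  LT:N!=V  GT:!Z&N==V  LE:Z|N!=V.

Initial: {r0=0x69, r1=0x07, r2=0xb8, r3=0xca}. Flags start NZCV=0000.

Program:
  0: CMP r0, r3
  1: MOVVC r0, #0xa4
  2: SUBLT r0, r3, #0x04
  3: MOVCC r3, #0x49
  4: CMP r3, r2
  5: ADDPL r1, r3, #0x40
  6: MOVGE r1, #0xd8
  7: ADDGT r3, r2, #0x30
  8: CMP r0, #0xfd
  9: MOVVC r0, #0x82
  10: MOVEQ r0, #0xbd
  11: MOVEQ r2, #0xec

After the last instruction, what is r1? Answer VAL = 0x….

[0] flags=1001 → (cmp)
[1] flags=1001 VC?F → skip
[2] flags=1001 LT?F → skip
[3] flags=1001 CC?T → r3=0x49
[4] flags=1001 → (cmp)
[5] flags=1001 PL?F → skip
[6] flags=1001 GE?T → r1=0xd8
[7] flags=1001 GT?T → r3=0xe8
[8] flags=0000 → (cmp)
[9] flags=0000 VC?T → r0=0x82
[10] flags=0000 EQ?F → skip
[11] flags=0000 EQ?F → skip

VAL = 0xd8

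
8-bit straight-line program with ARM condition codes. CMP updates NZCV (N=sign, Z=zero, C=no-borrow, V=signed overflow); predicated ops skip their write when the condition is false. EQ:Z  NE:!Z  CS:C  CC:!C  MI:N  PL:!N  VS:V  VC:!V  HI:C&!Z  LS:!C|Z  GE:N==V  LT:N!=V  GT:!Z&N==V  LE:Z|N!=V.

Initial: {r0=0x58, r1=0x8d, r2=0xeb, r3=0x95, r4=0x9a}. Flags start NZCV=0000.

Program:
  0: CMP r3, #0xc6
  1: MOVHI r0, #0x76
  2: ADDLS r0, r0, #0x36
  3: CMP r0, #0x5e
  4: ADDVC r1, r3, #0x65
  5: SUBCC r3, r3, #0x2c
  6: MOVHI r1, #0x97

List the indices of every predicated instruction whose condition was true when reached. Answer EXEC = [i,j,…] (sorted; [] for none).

[0] flags=1000 → (cmp)
[1] flags=1000 HI?F → skip
[2] flags=1000 LS?T → r0=0x8e
[3] flags=0011 → (cmp)
[4] flags=0011 VC?F → skip
[5] flags=0011 CC?F → skip
[6] flags=0011 HI?T → r1=0x97

EXEC = [2,6]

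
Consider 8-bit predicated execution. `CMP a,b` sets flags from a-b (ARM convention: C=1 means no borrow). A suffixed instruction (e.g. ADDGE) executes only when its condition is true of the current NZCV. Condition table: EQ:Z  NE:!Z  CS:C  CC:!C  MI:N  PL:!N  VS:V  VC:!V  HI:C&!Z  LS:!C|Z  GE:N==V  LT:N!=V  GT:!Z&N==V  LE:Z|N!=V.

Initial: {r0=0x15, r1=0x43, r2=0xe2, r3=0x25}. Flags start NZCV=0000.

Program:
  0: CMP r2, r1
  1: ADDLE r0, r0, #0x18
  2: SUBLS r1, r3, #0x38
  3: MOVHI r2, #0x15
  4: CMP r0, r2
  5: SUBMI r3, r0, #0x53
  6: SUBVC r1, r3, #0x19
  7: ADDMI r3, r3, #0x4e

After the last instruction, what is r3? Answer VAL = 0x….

VAL = 0x25

[0] flags=1010 → (cmp)
[1] flags=1010 LE?T → r0=0x2d
[2] flags=1010 LS?F → skip
[3] flags=1010 HI?T → r2=0x15
[4] flags=0010 → (cmp)
[5] flags=0010 MI?F → skip
[6] flags=0010 VC?T → r1=0x0c
[7] flags=0010 MI?F → skip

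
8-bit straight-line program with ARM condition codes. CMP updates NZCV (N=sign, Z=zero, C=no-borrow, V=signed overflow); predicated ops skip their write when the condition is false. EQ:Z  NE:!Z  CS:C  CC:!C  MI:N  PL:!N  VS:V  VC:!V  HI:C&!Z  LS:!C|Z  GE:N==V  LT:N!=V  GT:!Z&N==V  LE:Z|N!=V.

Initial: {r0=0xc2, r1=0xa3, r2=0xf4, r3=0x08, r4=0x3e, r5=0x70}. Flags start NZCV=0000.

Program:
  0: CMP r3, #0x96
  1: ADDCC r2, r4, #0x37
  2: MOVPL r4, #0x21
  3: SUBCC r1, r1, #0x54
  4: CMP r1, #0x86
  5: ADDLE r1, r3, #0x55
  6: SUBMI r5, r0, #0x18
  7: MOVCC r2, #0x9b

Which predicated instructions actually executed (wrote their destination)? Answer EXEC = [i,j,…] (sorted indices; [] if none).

EXEC = [1,2,3,6,7]

0: ✓ CMP  NZCV=0000
1: ✓ ADDCC  r2←0x75
2: ✓ MOVPL  r4←0x21
3: ✓ SUBCC  r1←0x4f
4: ✓ CMP  NZCV=1001
5: · ADDLE
6: ✓ SUBMI  r5←0xaa
7: ✓ MOVCC  r2←0x9b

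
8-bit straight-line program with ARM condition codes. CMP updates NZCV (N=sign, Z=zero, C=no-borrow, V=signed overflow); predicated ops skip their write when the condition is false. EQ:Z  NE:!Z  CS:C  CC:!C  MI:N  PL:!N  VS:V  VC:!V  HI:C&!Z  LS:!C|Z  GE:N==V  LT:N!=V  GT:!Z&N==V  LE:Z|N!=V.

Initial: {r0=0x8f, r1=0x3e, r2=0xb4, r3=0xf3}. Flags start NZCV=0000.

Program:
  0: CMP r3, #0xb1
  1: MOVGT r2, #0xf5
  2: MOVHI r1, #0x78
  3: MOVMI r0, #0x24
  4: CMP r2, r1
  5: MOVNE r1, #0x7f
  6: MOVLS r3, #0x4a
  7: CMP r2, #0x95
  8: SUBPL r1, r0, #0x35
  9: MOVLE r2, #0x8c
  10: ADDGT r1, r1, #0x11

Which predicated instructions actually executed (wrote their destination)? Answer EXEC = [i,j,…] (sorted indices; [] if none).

[0] flags=0010 → (cmp)
[1] flags=0010 GT?T → r2=0xf5
[2] flags=0010 HI?T → r1=0x78
[3] flags=0010 MI?F → skip
[4] flags=0011 → (cmp)
[5] flags=0011 NE?T → r1=0x7f
[6] flags=0011 LS?F → skip
[7] flags=0010 → (cmp)
[8] flags=0010 PL?T → r1=0x5a
[9] flags=0010 LE?F → skip
[10] flags=0010 GT?T → r1=0x6b

EXEC = [1,2,5,8,10]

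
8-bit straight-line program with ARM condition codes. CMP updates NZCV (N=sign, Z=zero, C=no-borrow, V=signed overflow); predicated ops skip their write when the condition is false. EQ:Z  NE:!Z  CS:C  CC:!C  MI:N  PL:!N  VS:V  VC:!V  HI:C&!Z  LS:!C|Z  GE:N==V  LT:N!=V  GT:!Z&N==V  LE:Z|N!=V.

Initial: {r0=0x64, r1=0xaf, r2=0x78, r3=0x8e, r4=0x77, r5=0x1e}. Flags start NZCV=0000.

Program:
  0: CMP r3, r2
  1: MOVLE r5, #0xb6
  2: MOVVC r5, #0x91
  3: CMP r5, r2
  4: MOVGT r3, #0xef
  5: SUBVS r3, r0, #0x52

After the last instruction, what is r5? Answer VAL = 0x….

VAL = 0xb6

0: ✓ CMP  NZCV=0011
1: ✓ MOVLE  r5←0xb6
2: · MOVVC
3: ✓ CMP  NZCV=0011
4: · MOVGT
5: ✓ SUBVS  r3←0x12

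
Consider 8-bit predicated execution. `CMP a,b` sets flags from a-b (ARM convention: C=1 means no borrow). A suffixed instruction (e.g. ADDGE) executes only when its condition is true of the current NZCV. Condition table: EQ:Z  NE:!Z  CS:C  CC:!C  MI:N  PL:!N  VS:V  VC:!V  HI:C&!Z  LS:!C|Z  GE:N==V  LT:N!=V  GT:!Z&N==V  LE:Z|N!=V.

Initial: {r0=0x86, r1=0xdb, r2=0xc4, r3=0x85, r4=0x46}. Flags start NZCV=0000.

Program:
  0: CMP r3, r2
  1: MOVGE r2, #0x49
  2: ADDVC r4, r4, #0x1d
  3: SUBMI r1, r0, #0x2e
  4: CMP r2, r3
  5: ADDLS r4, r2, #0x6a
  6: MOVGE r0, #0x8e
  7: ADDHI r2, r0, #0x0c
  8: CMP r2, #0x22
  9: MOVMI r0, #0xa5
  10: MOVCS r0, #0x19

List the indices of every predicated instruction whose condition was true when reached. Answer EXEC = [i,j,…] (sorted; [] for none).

EXEC = [2,3,6,7,10]

[0] flags=1000 → (cmp)
[1] flags=1000 GE?F → skip
[2] flags=1000 VC?T → r4=0x63
[3] flags=1000 MI?T → r1=0x58
[4] flags=0010 → (cmp)
[5] flags=0010 LS?F → skip
[6] flags=0010 GE?T → r0=0x8e
[7] flags=0010 HI?T → r2=0x9a
[8] flags=0011 → (cmp)
[9] flags=0011 MI?F → skip
[10] flags=0011 CS?T → r0=0x19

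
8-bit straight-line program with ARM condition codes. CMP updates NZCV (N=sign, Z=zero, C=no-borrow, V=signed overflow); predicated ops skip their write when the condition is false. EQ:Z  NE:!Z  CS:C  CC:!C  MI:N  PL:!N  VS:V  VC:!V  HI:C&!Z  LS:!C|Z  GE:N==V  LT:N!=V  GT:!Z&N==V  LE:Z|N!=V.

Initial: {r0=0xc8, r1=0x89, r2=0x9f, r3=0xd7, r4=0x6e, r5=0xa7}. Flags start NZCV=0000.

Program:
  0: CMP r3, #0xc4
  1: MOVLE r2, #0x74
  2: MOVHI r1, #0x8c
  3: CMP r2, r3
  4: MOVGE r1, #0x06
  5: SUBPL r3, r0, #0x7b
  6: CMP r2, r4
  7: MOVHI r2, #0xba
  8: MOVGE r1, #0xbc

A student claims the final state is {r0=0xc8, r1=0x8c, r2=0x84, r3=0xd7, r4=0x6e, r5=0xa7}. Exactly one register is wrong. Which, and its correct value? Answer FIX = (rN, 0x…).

0: ✓ CMP  NZCV=0010
1: · MOVLE
2: ✓ MOVHI  r1←0x8c
3: ✓ CMP  NZCV=1000
4: · MOVGE
5: · SUBPL
6: ✓ CMP  NZCV=0011
7: ✓ MOVHI  r2←0xba
8: · MOVGE

FIX = (r2, 0xba)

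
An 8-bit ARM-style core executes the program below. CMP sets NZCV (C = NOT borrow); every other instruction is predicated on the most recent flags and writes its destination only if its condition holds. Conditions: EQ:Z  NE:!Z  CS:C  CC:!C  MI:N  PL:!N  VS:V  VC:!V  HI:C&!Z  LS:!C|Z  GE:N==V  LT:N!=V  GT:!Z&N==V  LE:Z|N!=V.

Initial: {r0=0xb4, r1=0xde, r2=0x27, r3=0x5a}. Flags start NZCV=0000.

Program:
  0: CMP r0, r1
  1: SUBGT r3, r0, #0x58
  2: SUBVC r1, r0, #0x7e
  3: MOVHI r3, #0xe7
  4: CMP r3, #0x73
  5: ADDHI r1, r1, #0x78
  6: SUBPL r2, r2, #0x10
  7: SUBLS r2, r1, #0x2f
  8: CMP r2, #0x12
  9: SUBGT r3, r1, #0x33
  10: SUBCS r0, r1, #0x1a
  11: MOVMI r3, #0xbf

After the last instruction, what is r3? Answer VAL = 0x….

VAL = 0xbf

0: ✓ CMP  NZCV=1000
1: · SUBGT
2: ✓ SUBVC  r1←0x36
3: · MOVHI
4: ✓ CMP  NZCV=1000
5: · ADDHI
6: · SUBPL
7: ✓ SUBLS  r2←0x07
8: ✓ CMP  NZCV=1000
9: · SUBGT
10: · SUBCS
11: ✓ MOVMI  r3←0xbf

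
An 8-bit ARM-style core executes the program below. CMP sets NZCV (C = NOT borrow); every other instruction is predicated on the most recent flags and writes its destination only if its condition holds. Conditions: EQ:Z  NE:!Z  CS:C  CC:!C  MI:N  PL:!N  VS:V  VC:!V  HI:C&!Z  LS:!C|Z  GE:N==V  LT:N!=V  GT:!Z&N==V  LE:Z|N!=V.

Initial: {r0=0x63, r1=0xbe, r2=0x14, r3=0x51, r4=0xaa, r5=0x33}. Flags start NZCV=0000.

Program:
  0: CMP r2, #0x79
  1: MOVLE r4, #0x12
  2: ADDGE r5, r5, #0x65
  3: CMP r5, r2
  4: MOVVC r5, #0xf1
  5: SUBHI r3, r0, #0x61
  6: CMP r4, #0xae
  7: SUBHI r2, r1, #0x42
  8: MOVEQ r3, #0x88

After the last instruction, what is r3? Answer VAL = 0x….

VAL = 0x02

[0] flags=1000 → (cmp)
[1] flags=1000 LE?T → r4=0x12
[2] flags=1000 GE?F → skip
[3] flags=0010 → (cmp)
[4] flags=0010 VC?T → r5=0xf1
[5] flags=0010 HI?T → r3=0x02
[6] flags=0000 → (cmp)
[7] flags=0000 HI?F → skip
[8] flags=0000 EQ?F → skip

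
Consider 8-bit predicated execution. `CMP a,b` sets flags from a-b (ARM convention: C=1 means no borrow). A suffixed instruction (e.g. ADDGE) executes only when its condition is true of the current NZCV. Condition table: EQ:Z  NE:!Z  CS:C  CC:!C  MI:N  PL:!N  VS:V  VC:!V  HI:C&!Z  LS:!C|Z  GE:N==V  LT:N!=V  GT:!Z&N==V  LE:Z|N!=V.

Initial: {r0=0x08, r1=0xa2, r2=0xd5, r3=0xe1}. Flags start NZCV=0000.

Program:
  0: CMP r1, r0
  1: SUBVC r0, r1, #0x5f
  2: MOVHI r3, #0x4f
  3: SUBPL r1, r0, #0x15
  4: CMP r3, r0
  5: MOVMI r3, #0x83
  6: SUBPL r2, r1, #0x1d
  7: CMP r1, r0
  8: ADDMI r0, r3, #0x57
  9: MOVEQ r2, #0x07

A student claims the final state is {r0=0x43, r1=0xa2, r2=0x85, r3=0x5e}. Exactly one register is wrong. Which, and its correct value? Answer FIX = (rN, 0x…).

FIX = (r3, 0x4f)

[0] flags=1010 → (cmp)
[1] flags=1010 VC?T → r0=0x43
[2] flags=1010 HI?T → r3=0x4f
[3] flags=1010 PL?F → skip
[4] flags=0010 → (cmp)
[5] flags=0010 MI?F → skip
[6] flags=0010 PL?T → r2=0x85
[7] flags=0011 → (cmp)
[8] flags=0011 MI?F → skip
[9] flags=0011 EQ?F → skip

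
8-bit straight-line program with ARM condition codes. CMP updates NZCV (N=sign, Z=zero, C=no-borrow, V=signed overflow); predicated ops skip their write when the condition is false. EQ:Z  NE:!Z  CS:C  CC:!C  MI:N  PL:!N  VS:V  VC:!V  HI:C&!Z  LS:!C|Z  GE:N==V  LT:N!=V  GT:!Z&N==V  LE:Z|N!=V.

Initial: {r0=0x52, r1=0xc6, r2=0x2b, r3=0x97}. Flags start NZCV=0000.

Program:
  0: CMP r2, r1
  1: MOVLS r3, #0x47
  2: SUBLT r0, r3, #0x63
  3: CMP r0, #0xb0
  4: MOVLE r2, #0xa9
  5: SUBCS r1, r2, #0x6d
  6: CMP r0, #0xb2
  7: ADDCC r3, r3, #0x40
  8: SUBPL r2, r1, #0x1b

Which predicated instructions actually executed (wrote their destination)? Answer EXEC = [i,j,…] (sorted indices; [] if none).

EXEC = [1,7]

0: ✓ CMP  NZCV=0000
1: ✓ MOVLS  r3←0x47
2: · SUBLT
3: ✓ CMP  NZCV=1001
4: · MOVLE
5: · SUBCS
6: ✓ CMP  NZCV=1001
7: ✓ ADDCC  r3←0x87
8: · SUBPL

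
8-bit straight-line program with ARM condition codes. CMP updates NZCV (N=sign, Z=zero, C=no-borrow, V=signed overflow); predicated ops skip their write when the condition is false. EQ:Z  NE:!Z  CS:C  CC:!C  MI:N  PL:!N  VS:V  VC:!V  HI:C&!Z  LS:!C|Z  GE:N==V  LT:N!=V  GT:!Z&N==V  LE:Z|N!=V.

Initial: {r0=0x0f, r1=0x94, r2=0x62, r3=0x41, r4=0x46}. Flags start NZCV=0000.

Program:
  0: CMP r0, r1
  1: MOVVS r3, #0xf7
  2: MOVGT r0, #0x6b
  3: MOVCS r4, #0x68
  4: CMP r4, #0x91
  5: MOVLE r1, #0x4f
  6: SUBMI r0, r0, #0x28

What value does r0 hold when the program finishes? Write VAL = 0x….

[0] flags=0000 → (cmp)
[1] flags=0000 VS?F → skip
[2] flags=0000 GT?T → r0=0x6b
[3] flags=0000 CS?F → skip
[4] flags=1001 → (cmp)
[5] flags=1001 LE?F → skip
[6] flags=1001 MI?T → r0=0x43

VAL = 0x43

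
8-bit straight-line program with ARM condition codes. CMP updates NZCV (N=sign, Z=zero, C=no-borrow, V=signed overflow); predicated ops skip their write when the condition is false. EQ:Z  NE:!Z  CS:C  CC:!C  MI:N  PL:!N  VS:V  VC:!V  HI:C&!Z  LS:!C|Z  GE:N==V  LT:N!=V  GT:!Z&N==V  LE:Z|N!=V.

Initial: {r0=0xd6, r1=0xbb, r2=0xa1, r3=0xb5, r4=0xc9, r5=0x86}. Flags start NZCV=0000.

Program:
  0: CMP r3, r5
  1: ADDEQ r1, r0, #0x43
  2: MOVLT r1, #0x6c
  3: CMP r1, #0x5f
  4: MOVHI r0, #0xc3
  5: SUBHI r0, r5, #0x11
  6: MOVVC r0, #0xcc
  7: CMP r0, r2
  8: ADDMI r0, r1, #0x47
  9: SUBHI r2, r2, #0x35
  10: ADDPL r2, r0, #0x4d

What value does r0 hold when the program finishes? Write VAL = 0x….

0: ✓ CMP  NZCV=0010
1: · ADDEQ
2: · MOVLT
3: ✓ CMP  NZCV=0011
4: ✓ MOVHI  r0←0xc3
5: ✓ SUBHI  r0←0x75
6: · MOVVC
7: ✓ CMP  NZCV=1001
8: ✓ ADDMI  r0←0x02
9: · SUBHI
10: · ADDPL

VAL = 0x02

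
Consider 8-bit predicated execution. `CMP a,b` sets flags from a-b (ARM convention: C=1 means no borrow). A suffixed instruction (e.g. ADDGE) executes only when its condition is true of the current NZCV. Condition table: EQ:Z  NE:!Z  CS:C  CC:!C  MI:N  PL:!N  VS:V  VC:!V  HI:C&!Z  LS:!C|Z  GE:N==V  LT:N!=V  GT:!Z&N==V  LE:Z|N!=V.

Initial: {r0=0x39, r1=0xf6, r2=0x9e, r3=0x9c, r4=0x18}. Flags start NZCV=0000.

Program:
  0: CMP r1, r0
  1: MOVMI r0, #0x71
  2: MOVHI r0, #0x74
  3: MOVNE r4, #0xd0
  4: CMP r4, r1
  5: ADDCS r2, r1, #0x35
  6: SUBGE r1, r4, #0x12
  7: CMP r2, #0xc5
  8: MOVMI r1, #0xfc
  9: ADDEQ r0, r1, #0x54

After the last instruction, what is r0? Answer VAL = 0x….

VAL = 0x74

[0] flags=1010 → (cmp)
[1] flags=1010 MI?T → r0=0x71
[2] flags=1010 HI?T → r0=0x74
[3] flags=1010 NE?T → r4=0xd0
[4] flags=1000 → (cmp)
[5] flags=1000 CS?F → skip
[6] flags=1000 GE?F → skip
[7] flags=1000 → (cmp)
[8] flags=1000 MI?T → r1=0xfc
[9] flags=1000 EQ?F → skip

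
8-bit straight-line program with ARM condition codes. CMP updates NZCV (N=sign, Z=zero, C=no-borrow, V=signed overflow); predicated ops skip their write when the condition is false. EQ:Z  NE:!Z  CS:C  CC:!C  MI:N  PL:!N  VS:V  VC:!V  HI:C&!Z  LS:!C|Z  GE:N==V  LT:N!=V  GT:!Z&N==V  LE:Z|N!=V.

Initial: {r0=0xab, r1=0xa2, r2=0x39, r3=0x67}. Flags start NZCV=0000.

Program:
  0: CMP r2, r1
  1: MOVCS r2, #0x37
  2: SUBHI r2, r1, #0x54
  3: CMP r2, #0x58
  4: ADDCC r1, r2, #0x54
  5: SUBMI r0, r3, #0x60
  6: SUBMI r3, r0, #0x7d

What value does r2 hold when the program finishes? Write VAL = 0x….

VAL = 0x39

[0] flags=1001 → (cmp)
[1] flags=1001 CS?F → skip
[2] flags=1001 HI?F → skip
[3] flags=1000 → (cmp)
[4] flags=1000 CC?T → r1=0x8d
[5] flags=1000 MI?T → r0=0x07
[6] flags=1000 MI?T → r3=0x8a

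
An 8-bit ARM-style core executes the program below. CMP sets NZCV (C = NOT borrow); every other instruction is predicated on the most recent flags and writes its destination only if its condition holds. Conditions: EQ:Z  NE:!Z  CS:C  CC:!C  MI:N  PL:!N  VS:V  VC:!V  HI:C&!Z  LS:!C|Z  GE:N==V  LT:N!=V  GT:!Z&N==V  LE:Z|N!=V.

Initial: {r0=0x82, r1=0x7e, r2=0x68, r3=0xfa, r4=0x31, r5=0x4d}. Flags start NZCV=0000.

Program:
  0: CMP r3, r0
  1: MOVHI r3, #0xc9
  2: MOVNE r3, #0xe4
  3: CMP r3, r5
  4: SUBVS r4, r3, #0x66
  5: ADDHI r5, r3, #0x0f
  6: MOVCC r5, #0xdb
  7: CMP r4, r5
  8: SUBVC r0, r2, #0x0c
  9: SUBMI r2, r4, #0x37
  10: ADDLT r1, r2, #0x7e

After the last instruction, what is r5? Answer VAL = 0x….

0: ✓ CMP  NZCV=0010
1: ✓ MOVHI  r3←0xc9
2: ✓ MOVNE  r3←0xe4
3: ✓ CMP  NZCV=1010
4: · SUBVS
5: ✓ ADDHI  r5←0xf3
6: · MOVCC
7: ✓ CMP  NZCV=0000
8: ✓ SUBVC  r0←0x5c
9: · SUBMI
10: · ADDLT

VAL = 0xf3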